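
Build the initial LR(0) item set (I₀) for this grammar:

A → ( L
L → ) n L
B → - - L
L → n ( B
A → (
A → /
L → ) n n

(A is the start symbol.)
{ [A → . ( L], [A → . (], [A → . /], [A' → . A] }

First, augment the grammar with A' → A
I₀ = CLOSURE({ [A' → . A] }):
  [A' → . A] has the dot before A: add [A → . ( L], [A → . (], [A → . /]
No further items can be added.

I₀ = { [A → . ( L], [A → . (], [A → . /], [A' → . A] }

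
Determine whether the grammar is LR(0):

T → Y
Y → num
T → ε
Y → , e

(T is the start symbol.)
No. Shift-reduce conflict between [T → .] and [Y → . , e]

A grammar is LR(0) if no state in the canonical LR(0) collection has:
  - both a shift item (dot before a terminal) and a complete item (shift-reduce conflict), or
  - two or more complete items (reduce-reduce conflict; the accept item [T' → T .] counts as a complete item here).

Augment with T' → T and build the canonical LR(0) collection (I0 = CLOSURE({[T' → . T]}), then GOTO on every symbol after a dot until no new states appear). It has 6 states:
  I0: { [T → . Y], [T → .], [T' → . T], [Y → . , e], [Y → . num] }  — shift, reduce
  I1: { [Y → , . e] }  — shift
  I2: { [T' → T .] }  — accept
  I3: { [T → Y .] }  — reduce
  I4: { [Y → num .] }  — reduce
  I5: { [Y → , e .] }  — reduce

Conflict in state I0:
  Shift-reduce conflict between [T → .] and [Y → . , e]
So the grammar is NOT LR(0).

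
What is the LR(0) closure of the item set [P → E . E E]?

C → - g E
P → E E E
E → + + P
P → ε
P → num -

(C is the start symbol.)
Start with: [P → E . E E]
  [P → E . E E] has the dot before E: add [E → . + + P]
No further items can be added.

CLOSURE = { [E → . + + P], [P → E . E E] }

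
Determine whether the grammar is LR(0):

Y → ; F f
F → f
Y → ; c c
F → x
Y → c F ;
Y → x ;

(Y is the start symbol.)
Yes, the grammar is LR(0)

A grammar is LR(0) if no state in the canonical LR(0) collection has:
  - both a shift item (dot before a terminal) and a complete item (shift-reduce conflict), or
  - two or more complete items (reduce-reduce conflict; the accept item [Y' → Y .] counts as a complete item here).

Augment with Y' → Y and build the canonical LR(0) collection (I0 = CLOSURE({[Y' → . Y]}), then GOTO on every symbol after a dot until no new states appear). It has 14 states:
  I0: { [Y → . ; F f], [Y → . ; c c], [Y → . c F ;], [Y → . x ;], [Y' → . Y] }  — shift
  I1: { [F → . f], [F → . x], [Y → ; . F f], [Y → ; . c c] }  — shift
  I2: { [Y' → Y .] }  — accept
  I3: { [F → . f], [F → . x], [Y → c . F ;] }  — shift
  I4: { [Y → x . ;] }  — shift
  I5: { [Y → x ; .] }  — reduce
  I6: { [Y → c F . ;] }  — shift
  I7: { [F → f .] }  — reduce
  I8: { [F → x .] }  — reduce
  I9: { [Y → c F ; .] }  — reduce
  I10: { [Y → ; F . f] }  — shift
  I11: { [Y → ; c . c] }  — shift
  I12: { [Y → ; c c .] }  — reduce
  I13: { [Y → ; F f .] }  — reduce

Every state is either a pure shift/goto state or contains exactly one complete item and nothing to shift — no conflicts. The grammar is LR(0).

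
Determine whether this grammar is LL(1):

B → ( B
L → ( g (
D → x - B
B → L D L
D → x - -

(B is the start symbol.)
Relevant sets:
  FIRST(L) = { '(' }

For B:
  PREDICT(B → '(' B) = { '(' }
  PREDICT(B → L D L) = { '(' }
For D:
  PREDICT(D → x '-' B) = { 'x' }
  PREDICT(D → x '-' '-') = { 'x' }
L has a single production, so nothing to check there.

Conflict found: Predict set conflict for B: { '(' }
The grammar is NOT LL(1).

Answer: No. Predict set conflict for B: { '(' }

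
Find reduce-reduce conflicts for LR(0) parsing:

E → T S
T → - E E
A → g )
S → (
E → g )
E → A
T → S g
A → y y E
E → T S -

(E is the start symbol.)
A reduce-reduce conflict occurs when an LR(0) state has two complete items [A → α .] and [B → β .] — both call for a reduction, and with no lookahead the parser cannot choose between them.

Augment with E' → E and build the canonical LR(0) collection (I0 = CLOSURE({[E' → . E]}), then GOTO on every symbol after a dot until no new states appear). It has 17 states:
  I0: { [A → . g )], [A → . y y E], [E → . A], [E → . T S -], [E → . T S], [E → . g )], [E' → . E], [S → . (], [T → . - E E], [T → . S g] }  — shift
  I1: { [S → ( .] }  — reduce
  I2: { [A → . g )], [A → . y y E], [E → . A], [E → . T S -], [E → . T S], [E → . g )], [S → . (], [T → - . E E], [T → . - E E], [T → . S g] }  — shift
  I3: { [E → A .] }  — reduce
  I4: { [E' → E .] }  — accept
  I5: { [T → S . g] }  — shift
  I6: { [E → T . S -], [E → T . S], [S → . (] }  — shift
  I7: { [A → g . )], [E → g . )] }  — shift
  I8: { [A → y . y E] }  — shift
  I9: { [A → . g )], [A → . y y E], [A → y y . E], [E → . A], [E → . T S -], [E → . T S], [E → . g )], [S → . (], [T → . - E E], [T → . S g] }  — shift
  I10: { [A → y y E .] }  — reduce
  I11: { [A → g ) .], [E → g ) .] }  — 2 reduces
  I12: { [E → T S . -], [E → T S .] }  — shift, reduce
  I13: { [E → T S - .] }  — reduce
  I14: { [T → S g .] }  — reduce
  I15: { [A → . g )], [A → . y y E], [E → . A], [E → . T S -], [E → . T S], [E → . g )], [S → . (], [T → - E . E], [T → . - E E], [T → . S g] }  — shift
  I16: { [T → - E E .] }  — reduce

I11 contains complete items [A → g ) .], [E → g ) .] — reduce-reduce conflict.

Answer: Yes — I11: [A → g ) .] vs [E → g ) .]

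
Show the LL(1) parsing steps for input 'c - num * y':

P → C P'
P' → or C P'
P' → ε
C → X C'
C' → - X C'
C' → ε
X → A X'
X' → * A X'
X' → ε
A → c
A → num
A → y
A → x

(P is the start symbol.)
LL(1) parsing maintains a stack (initially the start symbol over $) and the input. At each step: if the stack top is a terminal, match it against the current input token; if it is a non-terminal N, replace it with the RHS of M[N, lookahead] (the unique production whose predict set contains the lookahead).

Stack is shown with the top on the left.

Stack           Input          Action
-------------------------------------
P $             c - num * y $  output P → C P'
C P' $          c - num * y $  output C → X C'
X C' P' $       c - num * y $  output X → A X'
A X' C' P' $    c - num * y $  output A → c
c X' C' P' $    c - num * y $  match 'c'
X' C' P' $      - num * y $    output X' → ε
C' P' $         - num * y $    output C' → - X C'
- X C' P' $     - num * y $    match '-'
X C' P' $       num * y $      output X → A X'
A X' C' P' $    num * y $      output A → num
num X' C' P' $  num * y $      match 'num'
X' C' P' $      * y $          output X' → * A X'
* A X' C' P' $  * y $          match '*'
A X' C' P' $    y $            output A → y
y X' C' P' $    y $            match 'y'
X' C' P' $      $              output X' → ε
C' P' $         $              output C' → ε
P' $            $              output P' → ε
$               $              accept

The string is accepted.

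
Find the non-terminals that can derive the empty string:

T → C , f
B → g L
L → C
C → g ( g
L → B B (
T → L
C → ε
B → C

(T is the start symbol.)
{ 'B', 'C', 'L', 'T' }

A non-terminal is nullable if it can derive ε (the empty string): either it has an ε-production, or it has a production whose right-hand side consists entirely of nullable non-terminals.

ε-productions: C → ε
So C is immediately nullable.
L → C: every symbol on the right is nullable, so L is nullable too.
T → L: every symbol on the right is nullable, so T is nullable too.
B → C: every symbol on the right is nullable, so B is nullable too.
Every non-terminal is now nullable.
Nullable = { 'B', 'C', 'L', 'T' }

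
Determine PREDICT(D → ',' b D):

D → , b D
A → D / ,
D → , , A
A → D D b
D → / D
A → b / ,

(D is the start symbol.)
PREDICT(D → ',' b D) = (FIRST(RHS) \ {ε}) ∪ (FOLLOW(D) if ε ∈ FIRST(RHS), i.e. RHS ⇒* ε)
FIRST(',' b D) = { ',' }
ε ∉ FIRST(',' b D), so FOLLOW(D) is not added.
PREDICT(D → ',' b D) = { ',' }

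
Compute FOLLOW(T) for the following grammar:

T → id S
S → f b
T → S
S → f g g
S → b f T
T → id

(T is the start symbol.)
To compute FOLLOW(T), find every occurrence of T on a right-hand side N → α T β: add FIRST(β) \ {ε}, and if β is empty or nullable also add FOLLOW(N). Iterate to a fixed point.

T is the start symbol, so $ ∈ FOLLOW(T).
In S → b f T: T is at the end, add FOLLOW(S)

The FOLLOW sets referred to above (computed the same way, to a fixed point):
  FOLLOW(S) = { $ }

Taking the union: FOLLOW(T) = { $ }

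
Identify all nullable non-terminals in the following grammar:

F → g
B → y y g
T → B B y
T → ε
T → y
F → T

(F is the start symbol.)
A non-terminal is nullable if it can derive ε (the empty string): either it has an ε-production, or it has a production whose right-hand side consists entirely of nullable non-terminals.

ε-productions: T → ε
So T is immediately nullable.
F → T: every symbol on the right is nullable, so F is nullable too.
No further non-terminal can be added: every production for the remaining non-terminals contains a terminal or a non-nullable non-terminal.
Nullable = { 'F', 'T' }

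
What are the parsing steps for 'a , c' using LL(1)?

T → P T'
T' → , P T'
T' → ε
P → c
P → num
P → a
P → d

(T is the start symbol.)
Stack is shown with the top on the left.

Stack     Input    Action
-------------------------
T $       a , c $  output T → P T'
P T' $    a , c $  output P → a
a T' $    a , c $  match 'a'
T' $      , c $    output T' → , P T'
, P T' $  , c $    match ','
P T' $    c $      output P → c
c T' $    c $      match 'c'
T' $      $        output T' → ε
$         $        accept

The string is accepted.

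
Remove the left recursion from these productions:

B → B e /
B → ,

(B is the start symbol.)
B → , B'
B' → e / B'
B' → ε

B is directly left-recursive. The standard transformation for
  A → A α₁ | ... | A α_m | β₁ | ... | β_n
is
  A  → β₁ A' | ... | β_n A'
  A' → α₁ A' | ... | α_m A' | ε

B → , becomes B → , B'
B → B e / becomes B' → e / B'
Add B' → ε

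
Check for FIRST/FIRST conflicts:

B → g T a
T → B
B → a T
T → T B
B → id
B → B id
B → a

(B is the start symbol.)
FIRST sets of the non-terminals at (or reachable through a nullable prefix from) the front of some alternative:
  FIRST(B) = { 'a', 'g', 'id' }
  FIRST(T) = { 'a', 'g', 'id' }

Productions for B:
  B → g T a: FIRST = { 'g' }
  B → a T: FIRST = { 'a' }
  B → id: FIRST = { 'id' }
  B → B id: FIRST = { 'a', 'g', 'id' }
  B → a: FIRST = { 'a' }
Productions for T:
  T → B: FIRST = { 'a', 'g', 'id' }
  T → T B: FIRST = { 'a', 'g', 'id' }

Conflict for B: B → g T a and B → B id
  Overlap: { 'g' }
Conflict for B: B → a T and B → B id
  Overlap: { 'a' }
Conflict for B: B → a T and B → a
  Overlap: { 'a' }
Conflict for B: B → id and B → B id
  Overlap: { 'id' }
Conflict for B: B → B id and B → a
  Overlap: { 'a' }
Conflict for T: T → B and T → T B
  Overlap: { 'a', 'g', 'id' }

Answer: Yes. B → g T a / B → B id on { 'g' }; B → a T / B → B id on { 'a' }; B → a T / B → a on { 'a' }; B → id / B → B id on { 'id' }; B → B id / B → a on { 'a' }; T → B / T → T B on { 'a', 'g', 'id' }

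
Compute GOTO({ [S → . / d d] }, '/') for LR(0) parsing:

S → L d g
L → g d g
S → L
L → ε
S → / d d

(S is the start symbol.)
GOTO(I, '/') = CLOSURE({ [A → αX.β] : [A → α.Xβ] ∈ I, X = '/' })

Items with dot before '/', with the dot advanced:
  [S → . / d d] → [S → / . d d]
Closure adds nothing (no advanced item has the dot before a non-terminal).

GOTO = { [S → / . d d] }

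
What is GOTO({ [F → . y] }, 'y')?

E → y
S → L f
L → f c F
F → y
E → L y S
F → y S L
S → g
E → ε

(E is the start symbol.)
GOTO(I, 'y') = CLOSURE({ [A → αX.β] : [A → α.Xβ] ∈ I, X = 'y' })

Items with dot before 'y', with the dot advanced:
  [F → . y] → [F → y .]
Closure adds nothing (no advanced item has the dot before a non-terminal).

GOTO = { [F → y .] }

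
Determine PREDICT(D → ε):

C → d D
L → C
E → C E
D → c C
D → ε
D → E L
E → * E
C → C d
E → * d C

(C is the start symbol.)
PREDICT(D → ε) = (FIRST(RHS) \ {ε}) ∪ (FOLLOW(D) if ε ∈ FIRST(RHS), i.e. RHS ⇒* ε)
The right-hand side is ε (FIRST(ε) = { ε }), so the predict set is FOLLOW(D) = { $, '*', 'd' }
PREDICT(D → ε) = { $, '*', 'd' }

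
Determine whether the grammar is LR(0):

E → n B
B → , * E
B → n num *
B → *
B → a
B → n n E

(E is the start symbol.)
Yes, the grammar is LR(0)

A grammar is LR(0) if no state in the canonical LR(0) collection has:
  - both a shift item (dot before a terminal) and a complete item (shift-reduce conflict), or
  - two or more complete items (reduce-reduce conflict; the accept item [E' → E .] counts as a complete item here).

Augment with E' → E and build the canonical LR(0) collection (I0 = CLOSURE({[E' → . E]}), then GOTO on every symbol after a dot until no new states appear). It has 14 states:
  I0: { [E → . n B], [E' → . E] }  — shift
  I1: { [E' → E .] }  — accept
  I2: { [B → . *], [B → . , * E], [B → . a], [B → . n n E], [B → . n num *], [E → n . B] }  — shift
  I3: { [B → * .] }  — reduce
  I4: { [B → , . * E] }  — shift
  I5: { [E → n B .] }  — reduce
  I6: { [B → a .] }  — reduce
  I7: { [B → n . n E], [B → n . num *] }  — shift
  I8: { [B → n n . E], [E → . n B] }  — shift
  I9: { [B → n num . *] }  — shift
  I10: { [B → n num * .] }  — reduce
  I11: { [B → n n E .] }  — reduce
  I12: { [B → , * . E], [E → . n B] }  — shift
  I13: { [B → , * E .] }  — reduce

Every state is either a pure shift/goto state or contains exactly one complete item and nothing to shift — no conflicts. The grammar is LR(0).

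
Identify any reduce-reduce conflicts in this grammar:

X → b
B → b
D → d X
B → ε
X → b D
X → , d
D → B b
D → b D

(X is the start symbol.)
Yes — I3: [B → .] vs [X → b .]; I6: [B → .] vs [B → b .]

Augment with X' → X and build the canonical LR(0) collection (I0 = CLOSURE({[X' → . X]}), then GOTO on every symbol after a dot until no new states appear). It has 12 states:
  I0: { [X → . , d], [X → . b D], [X → . b], [X' → . X] }  — shift
  I1: { [X → , . d] }  — shift
  I2: { [X' → X .] }  — accept
  I3: { [B → . b], [B → .], [D → . B b], [D → . b D], [D → . d X], [X → b . D], [X → b .] }  — shift, 2 reduces
  I4: { [D → B . b] }  — shift
  I5: { [X → b D .] }  — reduce
  I6: { [B → . b], [B → .], [B → b .], [D → . B b], [D → . b D], [D → . d X], [D → b . D] }  — shift, 2 reduces
  I7: { [D → d . X], [X → . , d], [X → . b D], [X → . b] }  — shift
  I8: { [D → d X .] }  — reduce
  I9: { [D → b D .] }  — reduce
  I10: { [D → B b .] }  — reduce
  I11: { [X → , d .] }  — reduce

I3 contains complete items [B → .], [X → b .] — reduce-reduce conflict.
I6 contains complete items [B → .], [B → b .] — reduce-reduce conflict.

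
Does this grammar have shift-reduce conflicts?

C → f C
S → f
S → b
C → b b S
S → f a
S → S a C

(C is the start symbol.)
Augment with C' → C and build the canonical LR(0) collection (I0 = CLOSURE({[C' → . C]}), then GOTO on every symbol after a dot until no new states appear). It has 12 states:
  I0: { [C → . b b S], [C → . f C], [C' → . C] }  — shift
  I1: { [C' → C .] }  — accept
  I2: { [C → b . b S] }  — shift
  I3: { [C → . b b S], [C → . f C], [C → f . C] }  — shift
  I4: { [C → f C .] }  — reduce
  I5: { [C → b b . S], [S → . S a C], [S → . b], [S → . f a], [S → . f] }  — shift
  I6: { [C → b b S .], [S → S . a C] }  — shift, reduce
  I7: { [S → b .] }  — reduce
  I8: { [S → f . a], [S → f .] }  — shift, reduce
  I9: { [S → f a .] }  — reduce
  I10: { [C → . b b S], [C → . f C], [S → S a . C] }  — shift
  I11: { [S → S a C .] }  — reduce

I6 contains reduce item [C → b b S .] and shift item [S → S . a C] — shift-reduce conflict.
I8 contains reduce item [S → f .] and shift item [S → f . a] — shift-reduce conflict.

Answer: Yes — I6: [C → b b S .] vs [S → S . a C]; I8: [S → f .] vs [S → f . a]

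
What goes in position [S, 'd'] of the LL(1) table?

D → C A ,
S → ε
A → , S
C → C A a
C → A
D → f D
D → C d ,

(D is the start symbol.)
To find M[S, 'd'], we find productions for S where 'd' is in the predict set (PREDICT(N → α) = (FIRST(α) \ {ε}) ∪ (FOLLOW(N) if α ⇒* ε)).

Relevant sets:
  FOLLOW(S) = { ',', 'a', 'd' }

S → ε: PREDICT = { ',', 'a', 'd' }
  'd' is in predict set, so this production goes in M[S, 'd']

M[S, 'd'] = S → ε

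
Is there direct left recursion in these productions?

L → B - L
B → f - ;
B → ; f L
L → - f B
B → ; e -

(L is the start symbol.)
No direct left recursion

Direct left recursion occurs when N → N α for some non-terminal N (the right-hand side begins with the left-hand side itself).

L → B - L: starts with B
B → f - ;: starts with f
B → ; f L: starts with ';'
L → - f B: starts with '-'
B → ; e -: starts with ';'

No direct left recursion found.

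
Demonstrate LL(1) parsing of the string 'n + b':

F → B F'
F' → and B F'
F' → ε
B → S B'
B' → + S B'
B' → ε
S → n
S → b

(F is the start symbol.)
Stack is shown with the top on the left.

Stack        Input    Action
----------------------------
F $          n + b $  output F → B F'
B F' $       n + b $  output B → S B'
S B' F' $    n + b $  output S → n
n B' F' $    n + b $  match 'n'
B' F' $      + b $    output B' → + S B'
+ S B' F' $  + b $    match '+'
S B' F' $    b $      output S → b
b B' F' $    b $      match 'b'
B' F' $      $        output B' → ε
F' $         $        output F' → ε
$            $        accept

The string is accepted.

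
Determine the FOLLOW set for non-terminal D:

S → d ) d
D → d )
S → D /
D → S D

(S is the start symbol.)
In S → D /: D is followed by '/', add FIRST('/') \ {ε} = { '/' }
In D → S D: D is at the end; this adds FOLLOW(D) to itself — nothing new

Taking the union: FOLLOW(D) = { '/' }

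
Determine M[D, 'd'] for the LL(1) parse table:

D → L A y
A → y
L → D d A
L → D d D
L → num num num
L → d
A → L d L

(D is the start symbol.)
D → L A y

To find M[D, 'd'], we find productions for D where 'd' is in the predict set (PREDICT(N → α) = (FIRST(α) \ {ε}) ∪ (FOLLOW(N) if α ⇒* ε)).

Relevant sets:
  FIRST(L) = { 'd', 'num' }

D → L A y: PREDICT = { 'd', 'num' }
  'd' is in predict set, so this production goes in M[D, 'd']

M[D, 'd'] = D → L A y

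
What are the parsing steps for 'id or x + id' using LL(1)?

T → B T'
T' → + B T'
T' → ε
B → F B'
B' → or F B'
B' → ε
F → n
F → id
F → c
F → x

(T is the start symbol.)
LL(1) parsing maintains a stack (initially the start symbol over $) and the input. At each step: if the stack top is a terminal, match it against the current input token; if it is a non-terminal N, replace it with the RHS of M[N, lookahead] (the unique production whose predict set contains the lookahead).

Stack is shown with the top on the left.

Stack         Input           Action
------------------------------------
T $           id or x + id $  output T → B T'
B T' $        id or x + id $  output B → F B'
F B' T' $     id or x + id $  output F → id
id B' T' $    id or x + id $  match 'id'
B' T' $       or x + id $     output B' → or F B'
or F B' T' $  or x + id $     match 'or'
F B' T' $     x + id $        output F → x
x B' T' $     x + id $        match 'x'
B' T' $       + id $          output B' → ε
T' $          + id $          output T' → + B T'
+ B T' $      + id $          match '+'
B T' $        id $            output B → F B'
F B' T' $     id $            output F → id
id B' T' $    id $            match 'id'
B' T' $       $               output B' → ε
T' $          $               output T' → ε
$             $               accept

The string is accepted.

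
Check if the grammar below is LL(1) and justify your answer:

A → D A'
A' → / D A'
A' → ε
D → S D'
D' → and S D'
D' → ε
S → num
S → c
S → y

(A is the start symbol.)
Yes, the grammar is LL(1).

Relevant sets:
  FOLLOW(A') = { $ }
  FOLLOW(D') = { $, '/' }

For A':
  PREDICT(A' → '/' D A') = { '/' }
  PREDICT(A' → ε) = { $ }
For D':
  PREDICT(D' → and S D') = { 'and' }
  PREDICT(D' → ε) = { $, '/' }
For S:
  PREDICT(S → num) = { 'num' }
  PREDICT(S → c) = { 'c' }
  PREDICT(S → y) = { 'y' }
A, D have a single production, so nothing to check there.

All predict sets are disjoint. The grammar IS LL(1).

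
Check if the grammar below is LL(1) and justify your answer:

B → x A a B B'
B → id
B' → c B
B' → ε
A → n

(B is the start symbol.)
A grammar is LL(1) if for each non-terminal N with multiple productions, the predict sets of those productions are pairwise disjoint, where PREDICT(N → α) = (FIRST(α) \ {ε}) ∪ (FOLLOW(N) if α ⇒* ε).

Relevant sets:
  FOLLOW(B') = { $, 'c' }

For B:
  PREDICT(B → x A a B B') = { 'x' }
  PREDICT(B → id) = { 'id' }
For B':
  PREDICT(B' → c B) = { 'c' }
  PREDICT(B' → ε) = { $, 'c' }
A has a single production, so nothing to check there.

Conflict found: Predict set conflict for B': { 'c' }
The grammar is NOT LL(1).

Answer: No. Predict set conflict for B': { 'c' }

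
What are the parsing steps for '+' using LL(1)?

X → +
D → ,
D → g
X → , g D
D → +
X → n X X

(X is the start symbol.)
Stack is shown with the top on the left.

Stack  Input  Action
--------------------
X $    + $    output X → +
+ $    + $    match '+'
$      $      accept

The string is accepted.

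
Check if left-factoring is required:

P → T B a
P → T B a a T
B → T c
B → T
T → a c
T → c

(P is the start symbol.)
Yes, P has productions with common prefix 'T B a'; B has productions with common prefix 'T'

Left-factoring is needed when two productions for the same non-terminal
share a common prefix on the right-hand side.

Productions for P:
  P → T B a
  P → T B a a T
Productions for B:
  B → T c
  B → T
Productions for T:
  T → a c
  T → c

Found common prefix 'T B a' in productions for P
Found common prefix 'T' in productions for B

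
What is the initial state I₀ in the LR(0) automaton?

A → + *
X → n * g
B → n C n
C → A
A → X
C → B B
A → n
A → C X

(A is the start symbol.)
{ [A → . + *], [A → . C X], [A → . X], [A → . n], [A' → . A], [B → . n C n], [C → . A], [C → . B B], [X → . n * g] }

First, augment the grammar with A' → A
I₀ = CLOSURE({ [A' → . A] }):
  [A' → . A] has the dot before A: add [A → . + *], [A → . X], [A → . n], [A → . C X]
  [A → . X] has the dot before X: add [X → . n * g]
  [A → . C X] has the dot before C: add [C → . A], [C → . B B]
  [C → . B B] has the dot before B: add [B → . n C n]
No further items can be added.

I₀ = { [A → . + *], [A → . C X], [A → . X], [A → . n], [A' → . A], [B → . n C n], [C → . A], [C → . B B], [X → . n * g] }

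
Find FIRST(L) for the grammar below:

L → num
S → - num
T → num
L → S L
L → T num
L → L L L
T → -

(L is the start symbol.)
{ '-', 'num' }

To compute FIRST(L), examine every production with L on the left-hand side, reading each right-hand side left to right until a non-nullable symbol is reached.

FIRST sets of the other non-terminals involved (by the same procedure, iterated to a fixed point):
  FIRST(S) = { '-' }
  FIRST(T) = { '-', 'num' }

From L → num:
  - num is a terminal: add 'num' and stop
From L → S L:
  - S is a non-terminal: add FIRST(S) \ {ε} = { '-' }
    S is not nullable, so stop
From L → T num:
  - T is a non-terminal: add FIRST(T) \ {ε} = { '-', 'num' }
    T is not nullable, so stop
From L → L L L:
  - L is the symbol being defined: contributes nothing new
    L is not nullable, so stop

Collecting: FIRST(L) = { '-', 'num' }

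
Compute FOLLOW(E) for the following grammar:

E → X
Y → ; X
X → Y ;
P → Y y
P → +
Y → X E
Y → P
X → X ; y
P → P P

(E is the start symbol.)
{ $, ';', 'y' }

To compute FOLLOW(E), find every occurrence of E on a right-hand side N → α E β: add FIRST(β) \ {ε}, and if β is empty or nullable also add FOLLOW(N). Iterate to a fixed point.

E is the start symbol, so $ ∈ FOLLOW(E).
In Y → X E: E is at the end, add FOLLOW(Y)

The FOLLOW sets referred to above (computed the same way, to a fixed point):
  FOLLOW(Y) = { ';', 'y' }

Taking the union: FOLLOW(E) = { $, ';', 'y' }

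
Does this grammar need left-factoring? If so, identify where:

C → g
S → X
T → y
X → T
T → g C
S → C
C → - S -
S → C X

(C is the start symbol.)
Left-factoring is needed when two productions for the same non-terminal
share a common prefix on the right-hand side.

Productions for C:
  C → g
  C → - S -
Productions for S:
  S → X
  S → C
  S → C X
Productions for T:
  T → y
  T → g C

Found common prefix 'C' in productions for S

Answer: Yes, S has productions with common prefix 'C'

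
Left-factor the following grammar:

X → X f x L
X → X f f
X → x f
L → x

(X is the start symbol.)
X → X f X'
X' → x L
X' → f
X → x f
L → x

Left-factoring transforms A → αβ₁ | αβ₂ into A → αA' and A' → β₁ | β₂
(α is the longest common prefix among the alternatives). Repeat until
no nonterminal has two alternatives with a common prefix.

Round 1: X has alternatives sharing prefix 'X f'. Introduce X': X → X f X'
  Add: X' → x L
  Add: X' → f

No remaining common prefixes — done.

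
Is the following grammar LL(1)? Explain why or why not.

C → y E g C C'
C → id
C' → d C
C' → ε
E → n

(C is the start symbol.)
No. Predict set conflict for C': { 'd' }

A grammar is LL(1) if for each non-terminal N with multiple productions, the predict sets of those productions are pairwise disjoint, where PREDICT(N → α) = (FIRST(α) \ {ε}) ∪ (FOLLOW(N) if α ⇒* ε).

Relevant sets:
  FOLLOW(C') = { $, 'd' }

For C:
  PREDICT(C → y E g C C') = { 'y' }
  PREDICT(C → id) = { 'id' }
For C':
  PREDICT(C' → d C) = { 'd' }
  PREDICT(C' → ε) = { $, 'd' }
E has a single production, so nothing to check there.

Conflict found: Predict set conflict for C': { 'd' }
The grammar is NOT LL(1).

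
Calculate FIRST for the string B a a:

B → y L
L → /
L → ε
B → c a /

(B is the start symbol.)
FIRST sets of the non-terminals involved (from the grammar, by fixed-point iteration):
  FIRST(B) = { 'c', 'y' }

To compute FIRST(B a a), process the symbols left to right:
Symbol B is a non-terminal. Add FIRST(B) \ {ε} = { 'c', 'y' }
B is not nullable (ε ∉ FIRST(B)), so stop here.
FIRST(B a a) = { 'c', 'y' }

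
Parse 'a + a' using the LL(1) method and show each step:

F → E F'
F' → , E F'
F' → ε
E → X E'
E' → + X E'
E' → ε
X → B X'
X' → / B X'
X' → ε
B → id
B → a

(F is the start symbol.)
Stack is shown with the top on the left.

Stack         Input    Action
-----------------------------
F $           a + a $  output F → E F'
E F' $        a + a $  output E → X E'
X E' F' $     a + a $  output X → B X'
B X' E' F' $  a + a $  output B → a
a X' E' F' $  a + a $  match 'a'
X' E' F' $    + a $    output X' → ε
E' F' $       + a $    output E' → + X E'
+ X E' F' $   + a $    match '+'
X E' F' $     a $      output X → B X'
B X' E' F' $  a $      output B → a
a X' E' F' $  a $      match 'a'
X' E' F' $    $        output X' → ε
E' F' $       $        output E' → ε
F' $          $        output F' → ε
$             $        accept

The string is accepted.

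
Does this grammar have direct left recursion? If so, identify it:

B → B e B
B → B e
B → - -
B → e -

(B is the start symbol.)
Yes, B is left-recursive

B → B e B: LEFT RECURSIVE (starts with B)
B → B e: LEFT RECURSIVE (starts with B)
B → - -: starts with '-'
B → e -: starts with e

The grammar has direct left recursion on: B.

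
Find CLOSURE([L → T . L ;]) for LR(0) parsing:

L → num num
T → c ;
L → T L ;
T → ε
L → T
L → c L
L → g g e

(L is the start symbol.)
Start with: [L → T . L ;]
  [L → T . L ;] has the dot before L: add [L → . num num], [L → . T L ;], [L → . T], [L → . c L], [L → . g g e]
  [L → . T L ;] has the dot before T: add [T → . c ;], [T → .]
No further items can be added.

CLOSURE = { [L → . T L ;], [L → . T], [L → . c L], [L → . g g e], [L → . num num], [L → T . L ;], [T → . c ;], [T → .] }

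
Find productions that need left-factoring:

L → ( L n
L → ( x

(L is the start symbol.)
Left-factoring is needed when two productions for the same non-terminal
share a common prefix on the right-hand side.

Productions for L:
  L → ( L n
  L → ( x

Found common prefix '(' in productions for L

Answer: Yes, L has productions with common prefix '('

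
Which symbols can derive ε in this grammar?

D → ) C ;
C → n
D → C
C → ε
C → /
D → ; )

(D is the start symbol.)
A non-terminal is nullable if it can derive ε (the empty string): either it has an ε-production, or it has a production whose right-hand side consists entirely of nullable non-terminals.

ε-productions: C → ε
So C is immediately nullable.
D → C: every symbol on the right is nullable, so D is nullable too.
Every non-terminal is now nullable.
Nullable = { 'C', 'D' }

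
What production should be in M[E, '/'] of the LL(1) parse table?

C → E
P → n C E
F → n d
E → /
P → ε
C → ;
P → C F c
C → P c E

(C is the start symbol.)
To find M[E, '/'], we find productions for E where '/' is in the predict set (PREDICT(N → α) = (FIRST(α) \ {ε}) ∪ (FOLLOW(N) if α ⇒* ε)).

E → /: PREDICT = { '/' }
  '/' is in predict set, so this production goes in M[E, '/']

M[E, '/'] = E → /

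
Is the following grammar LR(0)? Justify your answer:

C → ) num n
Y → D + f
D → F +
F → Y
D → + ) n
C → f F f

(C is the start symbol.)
A grammar is LR(0) if no state in the canonical LR(0) collection has:
  - both a shift item (dot before a terminal) and a complete item (shift-reduce conflict), or
  - two or more complete items (reduce-reduce conflict; the accept item [C' → C .] counts as a complete item here).

Augment with C' → C and build the canonical LR(0) collection (I0 = CLOSURE({[C' → . C]}), then GOTO on every symbol after a dot until no new states appear). It has 16 states:
  I0: { [C → . ) num n], [C → . f F f], [C' → . C] }  — shift
  I1: { [C → ) . num n] }  — shift
  I2: { [C' → C .] }  — accept
  I3: { [C → f . F f], [D → . + ) n], [D → . F +], [F → . Y], [Y → . D + f] }  — shift
  I4: { [D → + . ) n] }  — shift
  I5: { [Y → D . + f] }  — shift
  I6: { [C → f F . f], [D → F . +] }  — shift
  I7: { [F → Y .] }  — reduce
  I8: { [D → F + .] }  — reduce
  I9: { [C → f F f .] }  — reduce
  I10: { [Y → D + . f] }  — shift
  I11: { [Y → D + f .] }  — reduce
  I12: { [D → + ) . n] }  — shift
  I13: { [D → + ) n .] }  — reduce
  I14: { [C → ) num . n] }  — shift
  I15: { [C → ) num n .] }  — reduce

Every state is either a pure shift/goto state or contains exactly one complete item and nothing to shift — no conflicts. The grammar is LR(0).

Answer: Yes, the grammar is LR(0)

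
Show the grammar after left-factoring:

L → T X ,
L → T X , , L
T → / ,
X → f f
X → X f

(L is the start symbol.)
Left-factoring transforms A → αβ₁ | αβ₂ into A → αA' and A' → β₁ | β₂
(α is the longest common prefix among the alternatives). Repeat until
no nonterminal has two alternatives with a common prefix.

Round 1: L has alternatives sharing prefix 'T X ,'. Introduce L': L → T X , L'
  Add: L' → ε
  Add: L' → , L

No remaining common prefixes — done.

Resulting grammar:
L → T X , L'
L' → ε
L' → , L
T → / ,
X → f f
X → X f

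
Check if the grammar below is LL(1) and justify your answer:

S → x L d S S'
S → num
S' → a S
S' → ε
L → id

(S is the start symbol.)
Relevant sets:
  FOLLOW(S') = { $, 'a' }

For S:
  PREDICT(S → x L d S S') = { 'x' }
  PREDICT(S → num) = { 'num' }
For S':
  PREDICT(S' → a S) = { 'a' }
  PREDICT(S' → ε) = { $, 'a' }
L has a single production, so nothing to check there.

Conflict found: Predict set conflict for S': { 'a' }
The grammar is NOT LL(1).

Answer: No. Predict set conflict for S': { 'a' }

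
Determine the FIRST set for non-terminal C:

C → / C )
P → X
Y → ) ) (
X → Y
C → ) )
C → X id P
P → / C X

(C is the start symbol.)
{ ')', '/' }

To compute FIRST(C), examine every production with C on the left-hand side, reading each right-hand side left to right until a non-nullable symbol is reached.

FIRST sets of the other non-terminals involved (by the same procedure, iterated to a fixed point):
  FIRST(X) = { ')' }

From C → / C ):
  - '/' is a terminal: add '/' and stop
From C → ) ):
  - ')' is a terminal: add ')' and stop
From C → X id P:
  - X is a non-terminal: add FIRST(X) \ {ε} = { ')' }
    X is not nullable, so stop

Collecting: FIRST(C) = { ')', '/' }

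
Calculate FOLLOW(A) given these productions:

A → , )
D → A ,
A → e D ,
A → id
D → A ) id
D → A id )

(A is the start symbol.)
To compute FOLLOW(A), find every occurrence of A on a right-hand side N → α A β: add FIRST(β) \ {ε}, and if β is empty or nullable also add FOLLOW(N). Iterate to a fixed point.

A is the start symbol, so $ ∈ FOLLOW(A).
In D → A ,: A is followed by ',', add FIRST(',') \ {ε} = { ',' }
In D → A ) id: A is followed by ')' id, add FIRST(')' id) \ {ε} = { ')' }
In D → A id ): A is followed by id ')', add FIRST(id ')') \ {ε} = { 'id' }

Taking the union: FOLLOW(A) = { $, ')', ',', 'id' }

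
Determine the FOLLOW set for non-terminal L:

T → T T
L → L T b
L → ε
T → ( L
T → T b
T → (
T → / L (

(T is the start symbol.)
In L → L T b: L is followed by T b, add FIRST(T b) \ {ε} = { '(', '/' }
In T → ( L: L is at the end, add FOLLOW(T)
In T → / L (: L is followed by '(', add FIRST('(') \ {ε} = { '(' }

The FOLLOW sets referred to above (computed the same way, to a fixed point):
  FOLLOW(T) = { $, '(', '/', 'b' }

Taking the union: FOLLOW(L) = { $, '(', '/', 'b' }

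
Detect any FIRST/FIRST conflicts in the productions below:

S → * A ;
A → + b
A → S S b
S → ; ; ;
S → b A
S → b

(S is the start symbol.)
FIRST sets of the non-terminals at (or reachable through a nullable prefix from) the front of some alternative:
  FIRST(S) = { '*', ';', 'b' }

Productions for S:
  S → * A ;: FIRST = { '*' }
  S → ; ; ;: FIRST = { ';' }
  S → b A: FIRST = { 'b' }
  S → b: FIRST = { 'b' }
Productions for A:
  A → + b: FIRST = { '+' }
  A → S S b: FIRST = { '*', ';', 'b' }

Conflict for S: S → b A and S → b
  Overlap: { 'b' }

Answer: Yes. S → b A / S → b on { 'b' }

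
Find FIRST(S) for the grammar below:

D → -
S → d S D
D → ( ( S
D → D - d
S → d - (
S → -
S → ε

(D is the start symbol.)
{ '-', 'd', ε }

To compute FIRST(S), examine every production with S on the left-hand side, reading each right-hand side left to right until a non-nullable symbol is reached.

From S → d S D:
  - d is a terminal: add 'd' and stop
From S → d - (:
  - d is a terminal: add 'd' and stop
From S → -:
  - '-' is a terminal: add '-' and stop
From S → ε:
  - ε-production, so ε ∈ FIRST(S)

Collecting: FIRST(S) = { '-', 'd', ε }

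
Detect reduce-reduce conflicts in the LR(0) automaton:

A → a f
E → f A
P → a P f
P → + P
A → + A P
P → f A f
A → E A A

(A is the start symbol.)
No reduce-reduce conflicts

Augment with A' → A and build the canonical LR(0) collection (I0 = CLOSURE({[A' → . A]}), then GOTO on every symbol after a dot until no new states appear). It has 20 states:
  I0: { [A → . + A P], [A → . E A A], [A → . a f], [A' → . A], [E → . f A] }  — shift
  I1: { [A → + . A P], [A → . + A P], [A → . E A A], [A → . a f], [E → . f A] }  — shift
  I2: { [A' → A .] }  — accept
  I3: { [A → . + A P], [A → . E A A], [A → . a f], [A → E . A A], [E → . f A] }  — shift
  I4: { [A → a . f] }  — shift
  I5: { [A → . + A P], [A → . E A A], [A → . a f], [E → . f A], [E → f . A] }  — shift
  I6: { [E → f A .] }  — reduce
  I7: { [A → a f .] }  — reduce
  I8: { [A → . + A P], [A → . E A A], [A → . a f], [A → E A . A], [E → . f A] }  — shift
  I9: { [A → E A A .] }  — reduce
  I10: { [A → + A . P], [P → . + P], [P → . a P f], [P → . f A f] }  — shift
  I11: { [P → + . P], [P → . + P], [P → . a P f], [P → . f A f] }  — shift
  I12: { [A → + A P .] }  — reduce
  I13: { [P → . + P], [P → . a P f], [P → . f A f], [P → a . P f] }  — shift
  I14: { [A → . + A P], [A → . E A A], [A → . a f], [E → . f A], [P → f . A f] }  — shift
  I15: { [P → f A . f] }  — shift
  I16: { [P → f A f .] }  — reduce
  I17: { [P → a P . f] }  — shift
  I18: { [P → a P f .] }  — reduce
  I19: { [P → + P .] }  — reduce

No state contains more than one complete item.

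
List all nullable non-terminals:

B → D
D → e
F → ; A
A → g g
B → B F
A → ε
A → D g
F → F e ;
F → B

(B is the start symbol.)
{ 'A' }

ε-productions: A → ε
So A is immediately nullable.
No further non-terminal can be added: every production for the remaining non-terminals contains a terminal or a non-nullable non-terminal.
Nullable = { 'A' }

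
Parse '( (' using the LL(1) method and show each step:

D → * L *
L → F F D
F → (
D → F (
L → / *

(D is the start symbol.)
LL(1) parsing maintains a stack (initially the start symbol over $) and the input. At each step: if the stack top is a terminal, match it against the current input token; if it is a non-terminal N, replace it with the RHS of M[N, lookahead] (the unique production whose predict set contains the lookahead).

Stack is shown with the top on the left.

Stack  Input  Action
--------------------
D $    ( ( $  output D → F (
F ( $  ( ( $  output F → (
( ( $  ( ( $  match '('
( $    ( $    match '('
$      $      accept

The string is accepted.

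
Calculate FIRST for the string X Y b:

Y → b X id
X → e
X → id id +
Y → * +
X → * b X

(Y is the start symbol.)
{ '*', 'e', 'id' }

FIRST sets of the non-terminals involved (from the grammar, by fixed-point iteration):
  FIRST(X) = { '*', 'e', 'id' }

To compute FIRST(X Y b), process the symbols left to right:
Symbol X is a non-terminal. Add FIRST(X) \ {ε} = { '*', 'e', 'id' }
X is not nullable (ε ∉ FIRST(X)), so stop here.
FIRST(X Y b) = { '*', 'e', 'id' }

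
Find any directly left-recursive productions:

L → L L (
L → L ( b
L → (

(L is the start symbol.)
Direct left recursion occurs when N → N α for some non-terminal N (the right-hand side begins with the left-hand side itself).

L → L L (: LEFT RECURSIVE (starts with L)
L → L ( b: LEFT RECURSIVE (starts with L)
L → (: starts with '('

The grammar has direct left recursion on: L.

Answer: Yes, L is left-recursive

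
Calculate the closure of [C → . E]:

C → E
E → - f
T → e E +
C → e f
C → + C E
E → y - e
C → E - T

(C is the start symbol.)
To compute CLOSURE, for each item [A → α.Bβ] where B is a non-terminal, add [B → .γ] for all productions B → γ; repeat for the newly added items until nothing changes.

Start with: [C → . E]
  [C → . E] has the dot before E: add [E → . - f], [E → . y - e]
No further items can be added.

CLOSURE = { [C → . E], [E → . - f], [E → . y - e] }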